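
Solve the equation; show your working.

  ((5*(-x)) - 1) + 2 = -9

Step 1. [((5*(-x)) - 1) + 2 = -9] peel the +2: subtract 2 from each side ⇒ sub: (5*(-x)) - 1 = -11.
Step 2. [(5*(-x)) - 1 = -11] peel the -1: add 1 from each side, so sub: 5*(-x) = -10.
Step 3. [5*(-x) = -10] LHS = 5·(…); ÷5 both sides ⇒ div: -x = -2.
Step 4. [-x = -2] flip signs both sides. So neg: x = 2.

Answer: x ∈ {2}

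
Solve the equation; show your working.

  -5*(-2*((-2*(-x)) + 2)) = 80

Step 1. [-5*(-2*((-2*(-x)) + 2)) = 80] -5·(inner) — divide through by -5, so div: -2*((-2*(-x)) + 2) = -16.
Step 2. [-2*((-2*(-x)) + 2) = -16] -2 out front; divide by -2 ⇒ div: (-2*(-x)) + 2 = 8.
Step 3. [(-2*(-x)) + 2 = 8] subtract 2: x sits inside (… + 2). So sub: -2*(-x) = 6.
Step 4. [-2*(-x) = 6] -2 out front; divide by -2, so div: -x = -3.
Step 5. [-x = -3] leading − — multiply by −1 ⇒ neg: x = 3.

Answer: x ∈ {3}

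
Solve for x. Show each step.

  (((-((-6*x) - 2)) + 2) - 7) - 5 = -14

Step 1. [(((-((-6*x) - 2)) + 2) - 7) - 5 = -14] the outer -5 inverts by adding 5 ⇒ sub: ((-((-6*x) - 2)) + 2) - 7 = -9.
Step 2. [((-((-6*x) - 2)) + 2) - 7 = -9] the outer -7 inverts by adding 7, so sub: (-((-6*x) - 2)) + 2 = -2.
Step 3. [(-((-6*x) - 2)) + 2 = -2] +2 is outermost — subtract 2 both sides, so sub: -((-6*x) - 2) = -4.
Step 4. [-((-6*x) - 2) = -4] flip signs both sides, so neg: (-6*x) - 2 = 4.
Step 5. [(-6*x) - 2 = 4] -2 is outermost — add 2 both sides, so sub: -6*x = 6.
Step 6. [-6*x = 6] leading coefficient -6: divide by -6, so div: x = -1.

Answer: x ∈ {-1}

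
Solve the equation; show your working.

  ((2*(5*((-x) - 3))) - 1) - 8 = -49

Step 1. [((2*(5*((-x) - 3))) - 1) - 8 = -49] add 8: x sits inside (… - 8) ⇒ sub: (2*(5*((-x) - 3))) - 1 = -41.
Step 2. [(2*(5*((-x) - 3))) - 1 = -41] -1 is outermost — add 1 both sides, so sub: 2*(5*((-x) - 3)) = -40.
Step 3. [2*(5*((-x) - 3)) = -40] leading coefficient 2: divide by 2, so div: 5*((-x) - 3) = -20.
Step 4. [5*((-x) - 3) = -20] LHS = 5·(…); ÷5 both sides ⇒ div: (-x) - 3 = -4.
Step 5. [(-x) - 3 = -4] peel the -3: add 3 from each side ⇒ sub: -x = -1.
Step 6. [-x = -1] flip signs both sides. So neg: x = 1.

Answer: x ∈ {1}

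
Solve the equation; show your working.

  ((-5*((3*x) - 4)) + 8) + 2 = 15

Step 1. [((-5*((3*x) - 4)) + 8) + 2 = 15] subtract 2: x sits inside (… + 2). So sub: (-5*((3*x) - 4)) + 8 = 13.
Step 2. [(-5*((3*x) - 4)) + 8 = 13] +8 is outermost — subtract 8 both sides ⇒ sub: -5*((3*x) - 4) = 5.
Step 3. [-5*((3*x) - 4) = 5] divide by the outer -5 ⇒ div: (3*x) - 4 = -1.
Step 4. [(3*x) - 4 = -1] 4 comes off first (add 4), so sub: 3*x = 3.
Step 5. [3*x = 3] leading coefficient 3: divide by 3 ⇒ div: x = 1.

Answer: x ∈ {1}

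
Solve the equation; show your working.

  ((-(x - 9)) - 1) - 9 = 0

Step 1. [((-(x - 9)) - 1) - 9 = 0] 9 comes off first (add 9), so sub: (-(x - 9)) - 1 = 9.
Step 2. [(-(x - 9)) - 1 = 9] add 1: x sits inside (… - 1), so sub: -(x - 9) = 10.
Step 3. [-(x - 9) = 10] flip signs both sides ⇒ neg: x - 9 = -10.
Step 4. [x - 9 = -10] peel the -9: add 9 from each side ⇒ sub: x = -1.

Answer: x ∈ {-1}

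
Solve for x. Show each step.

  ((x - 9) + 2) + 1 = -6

Step 1. [((x - 9) + 2) + 1 = -6] peel the +1: subtract 1 from each side ⇒ sub: (x - 9) + 2 = -7.
Step 2. [(x - 9) + 2 = -7] the outer +2 inverts by subtracting 2. So sub: x - 9 = -9.
Step 3. [x - 9 = -9] the outer -9 inverts by adding 9. So sub: x = 0.

Answer: x ∈ {0}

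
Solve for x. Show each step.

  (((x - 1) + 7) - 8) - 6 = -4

Step 1. [(((x - 1) + 7) - 8) - 6 = -4] add 6: x sits inside (… - 6) ⇒ sub: ((x - 1) + 7) - 8 = 2.
Step 2. [((x - 1) + 7) - 8 = 2] the outer -8 inverts by adding 8, so sub: (x - 1) + 7 = 10.
Step 3. [(x - 1) + 7 = 10] 7 comes off first (subtract 7) ⇒ sub: x - 1 = 3.
Step 4. [x - 1 = 3] add 1: x sits inside (… - 1) ⇒ sub: x = 4.

Answer: x ∈ {4}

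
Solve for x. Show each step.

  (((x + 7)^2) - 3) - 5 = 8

Step 1. [(((x + 7)^2) - 3) - 5 = 8] 5 comes off first (add 5), so sub: ((x + 7)^2) - 3 = 13.
Step 2. [((x + 7)^2) - 3 = 13] the outer -3 inverts by adding 3 ⇒ sub: (x + 7)^2 = 16.
Step 3. [(x + 7)^2 = 16] LHS squared, RHS 16 ≥ 0: apply √ (±), so sqrt: x + 7 = 4 or -4.
Step 4. [x + 7 = 4 or -4] the outer +7 inverts by subtracting 7. So sub: x = -3 or -11.

Answer: x ∈ {-11, -3}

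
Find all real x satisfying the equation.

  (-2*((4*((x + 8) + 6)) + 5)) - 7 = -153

Step 1. [(-2*((4*((x + 8) + 6)) + 5)) - 7 = -153] -7 is outermost — add 7 both sides ⇒ sub: -2*((4*((x + 8) + 6)) + 5) = -146.
Step 2. [-2*((4*((x + 8) + 6)) + 5) = -146] -2 out front; divide by -2, so div: (4*((x + 8) + 6)) + 5 = 73.
Step 3. [(4*((x + 8) + 6)) + 5 = 73] 5 comes off first (subtract 5). So sub: 4*((x + 8) + 6) = 68.
Step 4. [4*((x + 8) + 6) = 68] 4·(inner) — divide through by 4. So div: (x + 8) + 6 = 17.
Step 5. [(x + 8) + 6 = 17] peel the +6: subtract 6 from each side, so sub: x + 8 = 11.
Step 6. [x + 8 = 11] the outer +8 inverts by subtracting 8 ⇒ sub: x = 3.

Answer: x ∈ {3}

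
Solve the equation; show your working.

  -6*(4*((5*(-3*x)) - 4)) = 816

Step 1. [-6*(4*((5*(-3*x)) - 4)) = 816] LHS = -6·(…); ÷-6 both sides ⇒ div: 4*((5*(-3*x)) - 4) = -136.
Step 2. [4*((5*(-3*x)) - 4) = -136] 4·(inner) — divide through by 4. So div: (5*(-3*x)) - 4 = -34.
Step 3. [(5*(-3*x)) - 4 = -34] add 4: x sits inside (… - 4). So sub: 5*(-3*x) = -30.
Step 4. [5*(-3*x) = -30] LHS = 5·(…); ÷5 both sides, so div: -3*x = -6.
Step 5. [-3*x = -6] -3·(inner) — divide through by -3. So div: x = 2.

Answer: x ∈ {2}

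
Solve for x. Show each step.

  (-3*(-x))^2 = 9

Step 1. [(-3*(-x))^2 = 9] √ both sides: 9 ≥ 0 gives two branches ⇒ sqrt: -3*(-x) = 3 or -3.
Step 2. [-3*(-x) = 3 or -3] LHS = -3·(…); ÷-3 both sides, so div: -x = -1 or 1.
Step 3. [-x = -1 or 1] flip signs both sides, so neg: x = 1 or -1.

Answer: x ∈ {-1, 1}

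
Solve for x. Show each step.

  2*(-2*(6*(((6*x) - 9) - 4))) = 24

Step 1. [2*(-2*(6*(((6*x) - 9) - 4))) = 24] 2 out front; divide by 2. So div: -2*(6*(((6*x) - 9) - 4)) = 12.
Step 2. [-2*(6*(((6*x) - 9) - 4)) = 12] leading coefficient -2: divide by -2. So div: 6*(((6*x) - 9) - 4) = -6.
Step 3. [6*(((6*x) - 9) - 4) = -6] 6 out front; divide by 6, so div: ((6*x) - 9) - 4 = -1.
Step 4. [((6*x) - 9) - 4 = -1] add 4: x sits inside (… - 4) ⇒ sub: (6*x) - 9 = 3.
Step 5. [(6*x) - 9 = 3] add 9: x sits inside (… - 9), so sub: 6*x = 12.
Step 6. [6*x = 12] leading coefficient 6: divide by 6, so div: x = 2.

Answer: x ∈ {2}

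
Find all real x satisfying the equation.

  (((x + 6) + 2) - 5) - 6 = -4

Step 1. [(((x + 6) + 2) - 5) - 6 = -4] peel the -6: add 6 from each side, so sub: ((x + 6) + 2) - 5 = 2.
Step 2. [((x + 6) + 2) - 5 = 2] add 5: x sits inside (… - 5). So sub: (x + 6) + 2 = 7.
Step 3. [(x + 6) + 2 = 7] subtract 2: x sits inside (… + 2), so sub: x + 6 = 5.
Step 4. [x + 6 = 5] the outer +6 inverts by subtracting 6 ⇒ sub: x = -1.

Answer: x ∈ {-1}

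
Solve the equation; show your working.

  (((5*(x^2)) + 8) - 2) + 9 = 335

Step 1. [(((5*(x^2)) + 8) - 2) + 9 = 335] peel the +9: subtract 9 from each side, so sub: ((5*(x^2)) + 8) - 2 = 326.
Step 2. [((5*(x^2)) + 8) - 2 = 326] peel the -2: add 2 from each side, so sub: (5*(x^2)) + 8 = 328.
Step 3. [(5*(x^2)) + 8 = 328] +8 is outermost — subtract 8 both sides. So sub: 5*(x^2) = 320.
Step 4. [5*(x^2) = 320] divide by the outer 5, so div: x^2 = 64.
Step 5. [x^2 = 64] 64 ≥ 0, LHS is (·)² — take ±√. So sqrt: x = 8 or -8.

Answer: x ∈ {-8, 8}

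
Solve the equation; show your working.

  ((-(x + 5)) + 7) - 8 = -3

Step 1. [((-(x + 5)) + 7) - 8 = -3] 8 comes off first (add 8) ⇒ sub: (-(x + 5)) + 7 = 5.
Step 2. [(-(x + 5)) + 7 = 5] +7 is outermost — subtract 7 both sides, so sub: -(x + 5) = -2.
Step 3. [-(x + 5) = -2] LHS negated; negate both sides, so neg: x + 5 = 2.
Step 4. [x + 5 = 2] subtract 5: x sits inside (… + 5), so sub: x = -3.

Answer: x ∈ {-3}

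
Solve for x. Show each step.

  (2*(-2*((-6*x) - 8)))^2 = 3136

Step 1. [(2*(-2*((-6*x) - 8)))^2 = 3136] √ both sides: 3136 ≥ 0 gives two branches ⇒ sqrt: 2*(-2*((-6*x) - 8)) = 56 or -56.
Step 2. [2*(-2*((-6*x) - 8)) = 56 or -56] 2·(inner) — divide through by 2. So div: -2*((-6*x) - 8) = 28 or -28.
Step 3. [-2*((-6*x) - 8) = 28 or -28] leading coefficient -2: divide by -2, so div: (-6*x) - 8 = -14 or 14.
Step 4. [(-6*x) - 8 = -14 or 14] the outer -8 inverts by adding 8 ⇒ sub: -6*x = -6 or 22.
Step 5. [-6*x = -6 or 22] -6·(inner) — divide through by -6, so div: x = 1 or -11/3.

Answer: x ∈ {-11/3, 1}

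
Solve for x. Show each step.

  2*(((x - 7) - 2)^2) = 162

Step 1. [2*(((x - 7) - 2)^2) = 162] divide by the outer 2, so div: ((x - 7) - 2)^2 = 81.
Step 2. [((x - 7) - 2)^2 = 81] LHS squared, RHS 81 ≥ 0: apply √ (±). So sqrt: (x - 7) - 2 = 9 or -9.
Step 3. [(x - 7) - 2 = 9 or -9] peel the -2: add 2 from each side, so sub: x - 7 = 11 or -7.
Step 4. [x - 7 = 11 or -7] 7 comes off first (add 7), so sub: x = 18 or 0.

Answer: x ∈ {0, 18}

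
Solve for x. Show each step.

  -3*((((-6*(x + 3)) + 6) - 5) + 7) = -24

Step 1. [-3*((((-6*(x + 3)) + 6) - 5) + 7) = -24] -3·(inner) — divide through by -3 ⇒ div: (((-6*(x + 3)) + 6) - 5) + 7 = 8.
Step 2. [(((-6*(x + 3)) + 6) - 5) + 7 = 8] the outer +7 inverts by subtracting 7. So sub: ((-6*(x + 3)) + 6) - 5 = 1.
Step 3. [((-6*(x + 3)) + 6) - 5 = 1] -5 is outermost — add 5 both sides ⇒ sub: (-6*(x + 3)) + 6 = 6.
Step 4. [(-6*(x + 3)) + 6 = 6] -6 | LHS and -6 | 6: pull -6 out ⇒ factor: (x + 3) - 1 = -1.
Step 5. [(x + 3) - 1 = -1] peel the -1: add 1 from each side ⇒ sub: x + 3 = 0.
Step 6. [x + 3 = 0] subtract 3: x sits inside (… + 3) ⇒ sub: x = -3.

Answer: x ∈ {-3}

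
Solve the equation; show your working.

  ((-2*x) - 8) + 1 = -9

Step 1. [((-2*x) - 8) + 1 = -9] +1 is outermost — subtract 1 both sides. So sub: (-2*x) - 8 = -10.
Step 2. [(-2*x) - 8 = -10] common factor -2 (LHS and -10) — divide through. So factor: x + 4 = 5.
Step 3. [x + 4 = 5] the outer +4 inverts by subtracting 4 ⇒ sub: x = 1.

Answer: x ∈ {1}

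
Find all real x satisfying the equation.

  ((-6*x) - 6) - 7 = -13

Step 1. [((-6*x) - 6) - 7 = -13] 7 comes off first (add 7) ⇒ sub: (-6*x) - 6 = -6.
Step 2. [(-6*x) - 6 = -6] -6 | LHS and -6 | -6: pull -6 out ⇒ factor: x + 1 = 1.
Step 3. [x + 1 = 1] 1 comes off first (subtract 1). So sub: x = 0.

Answer: x ∈ {0}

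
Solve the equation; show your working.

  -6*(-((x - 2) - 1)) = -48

Step 1. [-6*(-((x - 2) - 1)) = -48] LHS = -6·(…); ÷-6 both sides ⇒ div: -((x - 2) - 1) = 8.
Step 2. [-((x - 2) - 1) = 8] LHS negated; negate both sides, so neg: (x - 2) - 1 = -8.
Step 3. [(x - 2) - 1 = -8] add 1: x sits inside (… - 1). So sub: x - 2 = -7.
Step 4. [x - 2 = -7] -2 is outermost — add 2 both sides. So sub: x = -5.

Answer: x ∈ {-5}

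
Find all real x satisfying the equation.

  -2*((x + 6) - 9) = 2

Step 1. [-2*((x + 6) - 9) = 2] -2·(inner) — divide through by -2 ⇒ div: (x + 6) - 9 = -1.
Step 2. [(x + 6) - 9 = -1] -9 is outermost — add 9 both sides, so sub: x + 6 = 8.
Step 3. [x + 6 = 8] subtract 6: x sits inside (… + 6). So sub: x = 2.

Answer: x ∈ {2}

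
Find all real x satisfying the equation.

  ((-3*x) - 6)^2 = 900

Step 1. [((-3*x) - 6)^2 = 900] √ both sides: 900 ≥ 0 gives two branches ⇒ sqrt: (-3*x) - 6 = 30 or -30.
Step 2. [(-3*x) - 6 = 30 or -30] -3 divides every term; factor it out ⇒ factor: x + 2 = -10 or 10.
Step 3. [x + 2 = -10 or 10] 2 comes off first (subtract 2). So sub: x = -12 or 8.

Answer: x ∈ {-12, 8}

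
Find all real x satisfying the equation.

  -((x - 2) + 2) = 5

Step 1. [-((x - 2) + 2) = 5] flip signs both sides, so neg: (x - 2) + 2 = -5.
Step 2. [(x - 2) + 2 = -5] subtract 2: x sits inside (… + 2) ⇒ sub: x - 2 = -7.
Step 3. [x - 2 = -7] -2 is outermost — add 2 both sides, so sub: x = -5.

Answer: x ∈ {-5}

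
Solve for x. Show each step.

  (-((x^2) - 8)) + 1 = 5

Step 1. [(-((x^2) - 8)) + 1 = 5] peel the +1: subtract 1 from each side, so sub: -((x^2) - 8) = 4.
Step 2. [-((x^2) - 8) = 4] leading − — multiply by −1 ⇒ neg: (x^2) - 8 = -4.
Step 3. [(x^2) - 8 = -4] add 8: x sits inside (… - 8) ⇒ sub: x^2 = 4.
Step 4. [x^2 = 4] √ both sides: 4 ≥ 0 gives two branches, so sqrt: x = 2 or -2.

Answer: x ∈ {-2, 2}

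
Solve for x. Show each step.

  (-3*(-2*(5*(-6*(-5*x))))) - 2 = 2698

Step 1. [(-3*(-2*(5*(-6*(-5*x))))) - 2 = 2698] peel the -2: add 2 from each side ⇒ sub: -3*(-2*(5*(-6*(-5*x)))) = 2700.
Step 2. [-3*(-2*(5*(-6*(-5*x)))) = 2700] -3·(inner) — divide through by -3, so div: -2*(5*(-6*(-5*x))) = -900.
Step 3. [-2*(5*(-6*(-5*x))) = -900] leading coefficient -2: divide by -2, so div: 5*(-6*(-5*x)) = 450.
Step 4. [5*(-6*(-5*x)) = 450] LHS = 5·(…); ÷5 both sides, so div: -6*(-5*x) = 90.
Step 5. [-6*(-5*x) = 90] leading coefficient -6: divide by -6. So div: -5*x = -15.
Step 6. [-5*x = -15] LHS = -5·(…); ÷-5 both sides, so div: x = 3.

Answer: x ∈ {3}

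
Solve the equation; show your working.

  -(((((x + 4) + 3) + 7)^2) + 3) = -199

Step 1. [-(((((x + 4) + 3) + 7)^2) + 3) = -199] LHS negated; negate both sides ⇒ neg: ((((x + 4) + 3) + 7)^2) + 3 = 199.
Step 2. [((((x + 4) + 3) + 7)^2) + 3 = 199] +3 is outermost — subtract 3 both sides, so sub: (((x + 4) + 3) + 7)^2 = 196.
Step 3. [(((x + 4) + 3) + 7)^2 = 196] 196 ≥ 0, LHS is (·)² — take ±√ ⇒ sqrt: ((x + 4) + 3) + 7 = 14 or -14.
Step 4. [((x + 4) + 3) + 7 = 14 or -14] +7 is outermost — subtract 7 both sides. So sub: (x + 4) + 3 = 7 or -21.
Step 5. [(x + 4) + 3 = 7 or -21] +3 is outermost — subtract 3 both sides ⇒ sub: x + 4 = 4 or -24.
Step 6. [x + 4 = 4 or -24] peel the +4: subtract 4 from each side ⇒ sub: x = 0 or -28.

Answer: x ∈ {-28, 0}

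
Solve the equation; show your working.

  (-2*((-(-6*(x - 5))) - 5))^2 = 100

Step 1. [(-2*((-(-6*(x - 5))) - 5))^2 = 100] √ both sides: 100 ≥ 0 gives two branches, so sqrt: -2*((-(-6*(x - 5))) - 5) = 10 or -10.
Step 2. [-2*((-(-6*(x - 5))) - 5) = 10 or -10] -2·(inner) — divide through by -2, so div: (-(-6*(x - 5))) - 5 = -5 or 5.
Step 3. [(-(-6*(x - 5))) - 5 = -5 or 5] the outer -5 inverts by adding 5. So sub: -(-6*(x - 5)) = 0 or 10.
Step 4. [-(-6*(x - 5)) = 0 or 10] leading − — multiply by −1 ⇒ neg: -6*(x - 5) = 0 or -10.
Step 5. [-6*(x - 5) = 0 or -10] -6·(inner) — divide through by -6. So div: x - 5 = 0 or 5/3.
Step 6. [x - 5 = 0 or 5/3] peel the -5: add 5 from each side, so sub: x = 5 or 20/3.

Answer: x ∈ {5, 20/3}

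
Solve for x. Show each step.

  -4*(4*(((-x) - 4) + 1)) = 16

Step 1. [-4*(4*(((-x) - 4) + 1)) = 16] LHS = -4·(…); ÷-4 both sides, so div: 4*(((-x) - 4) + 1) = -4.
Step 2. [4*(((-x) - 4) + 1) = -4] 4·(inner) — divide through by 4, so div: ((-x) - 4) + 1 = -1.
Step 3. [((-x) - 4) + 1 = -1] peel the +1: subtract 1 from each side ⇒ sub: (-x) - 4 = -2.
Step 4. [(-x) - 4 = -2] 4 comes off first (add 4), so sub: -x = 2.
Step 5. [-x = 2] LHS negated; negate both sides, so neg: x = -2.

Answer: x ∈ {-2}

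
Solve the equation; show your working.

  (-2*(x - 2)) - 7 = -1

Step 1. [(-2*(x - 2)) - 7 = -1] add 7: x sits inside (… - 7), so sub: -2*(x - 2) = 6.
Step 2. [-2*(x - 2) = 6] -2 out front; divide by -2. So div: x - 2 = -3.
Step 3. [x - 2 = -3] the outer -2 inverts by adding 2 ⇒ sub: x = -1.

Answer: x ∈ {-1}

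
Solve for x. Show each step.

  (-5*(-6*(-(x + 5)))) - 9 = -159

Step 1. [(-5*(-6*(-(x + 5)))) - 9 = -159] 9 comes off first (add 9) ⇒ sub: -5*(-6*(-(x + 5))) = -150.
Step 2. [-5*(-6*(-(x + 5))) = -150] -5·(inner) — divide through by -5, so div: -6*(-(x + 5)) = 30.
Step 3. [-6*(-(x + 5)) = 30] LHS = -6·(…); ÷-6 both sides, so div: -(x + 5) = -5.
Step 4. [-(x + 5) = -5] flip signs both sides. So neg: x + 5 = 5.
Step 5. [x + 5 = 5] 5 comes off first (subtract 5). So sub: x = 0.

Answer: x ∈ {0}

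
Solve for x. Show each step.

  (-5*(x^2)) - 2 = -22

Step 1. [(-5*(x^2)) - 2 = -22] the outer -2 inverts by adding 2. So sub: -5*(x^2) = -20.
Step 2. [-5*(x^2) = -20] -5·(inner) — divide through by -5 ⇒ div: x^2 = 4.
Step 3. [x^2 = 4] √ both sides: 4 ≥ 0 gives two branches, so sqrt: x = 2 or -2.

Answer: x ∈ {-2, 2}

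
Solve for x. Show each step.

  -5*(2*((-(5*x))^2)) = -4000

Step 1. [-5*(2*((-(5*x))^2)) = -4000] -5·(inner) — divide through by -5 ⇒ div: 2*((-(5*x))^2) = 800.
Step 2. [2*((-(5*x))^2) = 800] divide by the outer 2. So div: (-(5*x))^2 = 400.
Step 3. [(-(5*x))^2 = 400] LHS squared, RHS 400 ≥ 0: apply √ (±), so sqrt: -(5*x) = 20 or -20.
Step 4. [-(5*x) = 20 or -20] leading − — multiply by −1 ⇒ neg: 5*x = -20 or 20.
Step 5. [5*x = -20 or 20] LHS = 5·(…); ÷5 both sides, so div: x = -4 or 4.

Answer: x ∈ {-4, 4}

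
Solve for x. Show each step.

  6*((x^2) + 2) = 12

Step 1. [6*((x^2) + 2) = 12] LHS = 6·(…); ÷6 both sides ⇒ div: (x^2) + 2 = 2.
Step 2. [(x^2) + 2 = 2] peel the +2: subtract 2 from each side ⇒ sub: x^2 = 0.
Step 3. [x^2 = 0] LHS squared, RHS 0 ≥ 0: apply √ (±). So sqrt: x = 0.

Answer: x ∈ {0}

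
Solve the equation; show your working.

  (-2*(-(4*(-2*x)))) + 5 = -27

Step 1. [(-2*(-(4*(-2*x)))) + 5 = -27] 5 comes off first (subtract 5). So sub: -2*(-(4*(-2*x))) = -32.
Step 2. [-2*(-(4*(-2*x))) = -32] -2 out front; divide by -2, so div: -(4*(-2*x)) = 16.
Step 3. [-(4*(-2*x)) = 16] flip signs both sides ⇒ neg: 4*(-2*x) = -16.
Step 4. [4*(-2*x) = -16] LHS = 4·(…); ÷4 both sides. So div: -2*x = -4.
Step 5. [-2*x = -4] leading coefficient -2: divide by -2. So div: x = 2.

Answer: x ∈ {2}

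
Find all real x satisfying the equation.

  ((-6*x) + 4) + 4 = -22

Step 1. [((-6*x) + 4) + 4 = -22] peel the +4: subtract 4 from each side ⇒ sub: (-6*x) + 4 = -26.
Step 2. [(-6*x) + 4 = -26] subtract 4: x sits inside (… + 4) ⇒ sub: -6*x = -30.
Step 3. [-6*x = -30] leading coefficient -6: divide by -6 ⇒ div: x = 5.

Answer: x ∈ {5}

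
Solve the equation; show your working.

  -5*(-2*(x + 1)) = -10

Step 1. [-5*(-2*(x + 1)) = -10] LHS = -5·(…); ÷-5 both sides, so div: -2*(x + 1) = 2.
Step 2. [-2*(x + 1) = 2] divide by the outer -2, so div: x + 1 = -1.
Step 3. [x + 1 = -1] +1 is outermost — subtract 1 both sides. So sub: x = -2.

Answer: x ∈ {-2}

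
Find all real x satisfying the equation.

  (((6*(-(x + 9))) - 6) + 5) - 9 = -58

Step 1. [(((6*(-(x + 9))) - 6) + 5) - 9 = -58] peel the -9: add 9 from each side. So sub: ((6*(-(x + 9))) - 6) + 5 = -49.
Step 2. [((6*(-(x + 9))) - 6) + 5 = -49] the outer +5 inverts by subtracting 5. So sub: (6*(-(x + 9))) - 6 = -54.
Step 3. [(6*(-(x + 9))) - 6 = -54] add 6: x sits inside (… - 6). So sub: 6*(-(x + 9)) = -48.
Step 4. [6*(-(x + 9)) = -48] divide by the outer 6 ⇒ div: -(x + 9) = -8.
Step 5. [-(x + 9) = -8] leading − — multiply by −1. So neg: x + 9 = 8.
Step 6. [x + 9 = 8] the outer +9 inverts by subtracting 9, so sub: x = -1.

Answer: x ∈ {-1}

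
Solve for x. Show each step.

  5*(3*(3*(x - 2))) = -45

Step 1. [5*(3*(3*(x - 2))) = -45] LHS = 5·(…); ÷5 both sides ⇒ div: 3*(3*(x - 2)) = -9.
Step 2. [3*(3*(x - 2)) = -9] 3·(inner) — divide through by 3 ⇒ div: 3*(x - 2) = -3.
Step 3. [3*(x - 2) = -3] leading coefficient 3: divide by 3, so div: x - 2 = -1.
Step 4. [x - 2 = -1] the outer -2 inverts by adding 2, so sub: x = 1.

Answer: x ∈ {1}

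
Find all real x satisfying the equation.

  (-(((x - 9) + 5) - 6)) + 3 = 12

Step 1. [(-(((x - 9) + 5) - 6)) + 3 = 12] the outer +3 inverts by subtracting 3, so sub: -(((x - 9) + 5) - 6) = 9.
Step 2. [-(((x - 9) + 5) - 6) = 9] leading − — multiply by −1 ⇒ neg: ((x - 9) + 5) - 6 = -9.
Step 3. [((x - 9) + 5) - 6 = -9] -6 is outermost — add 6 both sides, so sub: (x - 9) + 5 = -3.
Step 4. [(x - 9) + 5 = -3] subtract 5: x sits inside (… + 5), so sub: x - 9 = -8.
Step 5. [x - 9 = -8] the outer -9 inverts by adding 9 ⇒ sub: x = 1.

Answer: x ∈ {1}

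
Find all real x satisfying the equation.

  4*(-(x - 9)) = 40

Step 1. [4*(-(x - 9)) = 40] 4·(inner) — divide through by 4. So div: -(x - 9) = 10.
Step 2. [-(x - 9) = 10] flip signs both sides. So neg: x - 9 = -10.
Step 3. [x - 9 = -10] peel the -9: add 9 from each side ⇒ sub: x = -1.

Answer: x ∈ {-1}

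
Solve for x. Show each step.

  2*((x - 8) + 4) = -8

Step 1. [2*((x - 8) + 4) = -8] leading coefficient 2: divide by 2, so div: (x - 8) + 4 = -4.
Step 2. [(x - 8) + 4 = -4] peel the +4: subtract 4 from each side ⇒ sub: x - 8 = -8.
Step 3. [x - 8 = -8] peel the -8: add 8 from each side. So sub: x = 0.

Answer: x ∈ {0}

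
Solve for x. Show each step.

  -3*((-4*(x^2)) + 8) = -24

Step 1. [-3*((-4*(x^2)) + 8) = -24] divide by the outer -3. So div: (-4*(x^2)) + 8 = 8.
Step 2. [(-4*(x^2)) + 8 = 8] common factor -4 (LHS and 8) — divide through, so factor: (x^2) - 2 = -2.
Step 3. [(x^2) - 2 = -2] peel the -2: add 2 from each side. So sub: x^2 = 0.
Step 4. [x^2 = 0] LHS squared, RHS 0 ≥ 0: apply √ (±) ⇒ sqrt: x = 0.

Answer: x ∈ {0}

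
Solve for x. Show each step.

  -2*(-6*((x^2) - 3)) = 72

Step 1. [-2*(-6*((x^2) - 3)) = 72] -2·(inner) — divide through by -2 ⇒ div: -6*((x^2) - 3) = -36.
Step 2. [-6*((x^2) - 3) = -36] -6 out front; divide by -6 ⇒ div: (x^2) - 3 = 6.
Step 3. [(x^2) - 3 = 6] -3 is outermost — add 3 both sides. So sub: x^2 = 9.
Step 4. [x^2 = 9] LHS squared, RHS 9 ≥ 0: apply √ (±), so sqrt: x = 3 or -3.

Answer: x ∈ {-3, 3}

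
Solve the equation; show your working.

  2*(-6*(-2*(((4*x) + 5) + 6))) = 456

Step 1. [2*(-6*(-2*(((4*x) + 5) + 6))) = 456] leading coefficient 2: divide by 2. So div: -6*(-2*(((4*x) + 5) + 6)) = 228.
Step 2. [-6*(-2*(((4*x) + 5) + 6)) = 228] divide by the outer -6. So div: -2*(((4*x) + 5) + 6) = -38.
Step 3. [-2*(((4*x) + 5) + 6) = -38] LHS = -2·(…); ÷-2 both sides. So div: ((4*x) + 5) + 6 = 19.
Step 4. [((4*x) + 5) + 6 = 19] the outer +6 inverts by subtracting 6 ⇒ sub: (4*x) + 5 = 13.
Step 5. [(4*x) + 5 = 13] 5 comes off first (subtract 5), so sub: 4*x = 8.
Step 6. [4*x = 8] leading coefficient 4: divide by 4. So div: x = 2.

Answer: x ∈ {2}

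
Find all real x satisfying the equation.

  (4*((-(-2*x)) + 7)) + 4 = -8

Step 1. [(4*((-(-2*x)) + 7)) + 4 = -8] 4 comes off first (subtract 4), so sub: 4*((-(-2*x)) + 7) = -12.
Step 2. [4*((-(-2*x)) + 7) = -12] divide by the outer 4, so div: (-(-2*x)) + 7 = -3.
Step 3. [(-(-2*x)) + 7 = -3] the outer +7 inverts by subtracting 7. So sub: -(-2*x) = -10.
Step 4. [-(-2*x) = -10] leading − — multiply by −1. So neg: -2*x = 10.
Step 5. [-2*x = 10] LHS = -2·(…); ÷-2 both sides ⇒ div: x = -5.

Answer: x ∈ {-5}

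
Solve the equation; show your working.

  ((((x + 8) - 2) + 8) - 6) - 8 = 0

Step 1. [((((x + 8) - 2) + 8) - 6) - 8 = 0] add 8: x sits inside (… - 8). So sub: (((x + 8) - 2) + 8) - 6 = 8.
Step 2. [(((x + 8) - 2) + 8) - 6 = 8] -6 is outermost — add 6 both sides, so sub: ((x + 8) - 2) + 8 = 14.
Step 3. [((x + 8) - 2) + 8 = 14] +8 is outermost — subtract 8 both sides. So sub: (x + 8) - 2 = 6.
Step 4. [(x + 8) - 2 = 6] add 2: x sits inside (… - 2). So sub: x + 8 = 8.
Step 5. [x + 8 = 8] the outer +8 inverts by subtracting 8 ⇒ sub: x = 0.

Answer: x ∈ {0}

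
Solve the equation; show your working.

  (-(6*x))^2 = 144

Step 1. [(-(6*x))^2 = 144] LHS squared, RHS 144 ≥ 0: apply √ (±), so sqrt: -(6*x) = 12 or -12.
Step 2. [-(6*x) = 12 or -12] leading − — multiply by −1 ⇒ neg: 6*x = -12 or 12.
Step 3. [6*x = -12 or 12] 6·(inner) — divide through by 6. So div: x = -2 or 2.

Answer: x ∈ {-2, 2}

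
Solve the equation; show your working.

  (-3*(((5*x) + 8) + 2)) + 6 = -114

Step 1. [(-3*(((5*x) + 8) + 2)) + 6 = -114] common factor -3 (LHS and -114) — divide through ⇒ factor: (((5*x) + 8) + 2) - 2 = 38.
Step 2. [(((5*x) + 8) + 2) - 2 = 38] peel the -2: add 2 from each side ⇒ sub: ((5*x) + 8) + 2 = 40.
Step 3. [((5*x) + 8) + 2 = 40] subtract 2: x sits inside (… + 2), so sub: (5*x) + 8 = 38.
Step 4. [(5*x) + 8 = 38] subtract 8: x sits inside (… + 8), so sub: 5*x = 30.
Step 5. [5*x = 30] 5 out front; divide by 5 ⇒ div: x = 6.

Answer: x ∈ {6}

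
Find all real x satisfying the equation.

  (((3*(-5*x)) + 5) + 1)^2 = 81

Step 1. [(((3*(-5*x)) + 5) + 1)^2 = 81] √ both sides: 81 ≥ 0 gives two branches, so sqrt: ((3*(-5*x)) + 5) + 1 = 9 or -9.
Step 2. [((3*(-5*x)) + 5) + 1 = 9 or -9] 1 comes off first (subtract 1) ⇒ sub: (3*(-5*x)) + 5 = 8 or -10.
Step 3. [(3*(-5*x)) + 5 = 8 or -10] peel the +5: subtract 5 from each side, so sub: 3*(-5*x) = 3 or -15.
Step 4. [3*(-5*x) = 3 or -15] leading coefficient 3: divide by 3 ⇒ div: -5*x = 1 or -5.
Step 5. [-5*x = 1 or -5] -5 out front; divide by -5 ⇒ div: x = -1/5 or 1.

Answer: x ∈ {-1/5, 1}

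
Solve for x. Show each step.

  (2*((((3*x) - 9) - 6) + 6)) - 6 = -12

Step 1. [(2*((((3*x) - 9) - 6) + 6)) - 6 = -12] 6 comes off first (add 6) ⇒ sub: 2*((((3*x) - 9) - 6) + 6) = -6.
Step 2. [2*((((3*x) - 9) - 6) + 6) = -6] leading coefficient 2: divide by 2, so div: (((3*x) - 9) - 6) + 6 = -3.
Step 3. [(((3*x) - 9) - 6) + 6 = -3] subtract 6: x sits inside (… + 6). So sub: ((3*x) - 9) - 6 = -9.
Step 4. [((3*x) - 9) - 6 = -9] 6 comes off first (add 6). So sub: (3*x) - 9 = -3.
Step 5. [(3*x) - 9 = -3] 3 | LHS and 3 | -3: pull 3 out. So factor: x - 3 = -1.
Step 6. [x - 3 = -1] -3 is outermost — add 3 both sides, so sub: x = 2.

Answer: x ∈ {2}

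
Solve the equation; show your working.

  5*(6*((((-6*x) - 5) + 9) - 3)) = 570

Step 1. [5*(6*((((-6*x) - 5) + 9) - 3)) = 570] 5 out front; divide by 5. So div: 6*((((-6*x) - 5) + 9) - 3) = 114.
Step 2. [6*((((-6*x) - 5) + 9) - 3) = 114] divide by the outer 6. So div: (((-6*x) - 5) + 9) - 3 = 19.
Step 3. [(((-6*x) - 5) + 9) - 3 = 19] the outer -3 inverts by adding 3 ⇒ sub: ((-6*x) - 5) + 9 = 22.
Step 4. [((-6*x) - 5) + 9 = 22] subtract 9: x sits inside (… + 9) ⇒ sub: (-6*x) - 5 = 13.
Step 5. [(-6*x) - 5 = 13] 5 comes off first (add 5), so sub: -6*x = 18.
Step 6. [-6*x = 18] leading coefficient -6: divide by -6. So div: x = -3.

Answer: x ∈ {-3}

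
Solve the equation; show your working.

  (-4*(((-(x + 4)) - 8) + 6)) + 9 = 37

Step 1. [(-4*(((-(x + 4)) - 8) + 6)) + 9 = 37] the outer +9 inverts by subtracting 9, so sub: -4*(((-(x + 4)) - 8) + 6) = 28.
Step 2. [-4*(((-(x + 4)) - 8) + 6) = 28] leading coefficient -4: divide by -4 ⇒ div: ((-(x + 4)) - 8) + 6 = -7.
Step 3. [((-(x + 4)) - 8) + 6 = -7] peel the +6: subtract 6 from each side, so sub: (-(x + 4)) - 8 = -13.
Step 4. [(-(x + 4)) - 8 = -13] add 8: x sits inside (… - 8) ⇒ sub: -(x + 4) = -5.
Step 5. [-(x + 4) = -5] flip signs both sides, so neg: x + 4 = 5.
Step 6. [x + 4 = 5] the outer +4 inverts by subtracting 4, so sub: x = 1.

Answer: x ∈ {1}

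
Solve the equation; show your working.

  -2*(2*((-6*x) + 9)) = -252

Step 1. [-2*(2*((-6*x) + 9)) = -252] LHS = -2·(…); ÷-2 both sides, so div: 2*((-6*x) + 9) = 126.
Step 2. [2*((-6*x) + 9) = 126] divide by the outer 2 ⇒ div: (-6*x) + 9 = 63.
Step 3. [(-6*x) + 9 = 63] 9 comes off first (subtract 9), so sub: -6*x = 54.
Step 4. [-6*x = 54] leading coefficient -6: divide by -6, so div: x = -9.

Answer: x ∈ {-9}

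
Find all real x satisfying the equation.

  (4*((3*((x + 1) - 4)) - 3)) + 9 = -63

Step 1. [(4*((3*((x + 1) - 4)) - 3)) + 9 = -63] the outer +9 inverts by subtracting 9. So sub: 4*((3*((x + 1) - 4)) - 3) = -72.
Step 2. [4*((3*((x + 1) - 4)) - 3) = -72] divide by the outer 4 ⇒ div: (3*((x + 1) - 4)) - 3 = -18.
Step 3. [(3*((x + 1) - 4)) - 3 = -18] 3 divides every term; factor it out, so factor: ((x + 1) - 4) - 1 = -6.
Step 4. [((x + 1) - 4) - 1 = -6] the outer -1 inverts by adding 1, so sub: (x + 1) - 4 = -5.
Step 5. [(x + 1) - 4 = -5] peel the -4: add 4 from each side ⇒ sub: x + 1 = -1.
Step 6. [x + 1 = -1] +1 is outermost — subtract 1 both sides. So sub: x = -2.

Answer: x ∈ {-2}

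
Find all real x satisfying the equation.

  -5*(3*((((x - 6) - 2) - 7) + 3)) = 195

Step 1. [-5*(3*((((x - 6) - 2) - 7) + 3)) = 195] LHS = -5·(…); ÷-5 both sides, so div: 3*((((x - 6) - 2) - 7) + 3) = -39.
Step 2. [3*((((x - 6) - 2) - 7) + 3) = -39] leading coefficient 3: divide by 3 ⇒ div: (((x - 6) - 2) - 7) + 3 = -13.
Step 3. [(((x - 6) - 2) - 7) + 3 = -13] peel the +3: subtract 3 from each side. So sub: ((x - 6) - 2) - 7 = -16.
Step 4. [((x - 6) - 2) - 7 = -16] peel the -7: add 7 from each side, so sub: (x - 6) - 2 = -9.
Step 5. [(x - 6) - 2 = -9] the outer -2 inverts by adding 2, so sub: x - 6 = -7.
Step 6. [x - 6 = -7] peel the -6: add 6 from each side ⇒ sub: x = -1.

Answer: x ∈ {-1}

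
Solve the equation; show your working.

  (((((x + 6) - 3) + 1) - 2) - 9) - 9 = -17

Step 1. [(((((x + 6) - 3) + 1) - 2) - 9) - 9 = -17] 9 comes off first (add 9) ⇒ sub: ((((x + 6) - 3) + 1) - 2) - 9 = -8.
Step 2. [((((x + 6) - 3) + 1) - 2) - 9 = -8] peel the -9: add 9 from each side ⇒ sub: (((x + 6) - 3) + 1) - 2 = 1.
Step 3. [(((x + 6) - 3) + 1) - 2 = 1] the outer -2 inverts by adding 2, so sub: ((x + 6) - 3) + 1 = 3.
Step 4. [((x + 6) - 3) + 1 = 3] subtract 1: x sits inside (… + 1) ⇒ sub: (x + 6) - 3 = 2.
Step 5. [(x + 6) - 3 = 2] 3 comes off first (add 3), so sub: x + 6 = 5.
Step 6. [x + 6 = 5] the outer +6 inverts by subtracting 6. So sub: x = -1.

Answer: x ∈ {-1}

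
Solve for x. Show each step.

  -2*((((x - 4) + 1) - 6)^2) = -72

Step 1. [-2*((((x - 4) + 1) - 6)^2) = -72] leading coefficient -2: divide by -2, so div: (((x - 4) + 1) - 6)^2 = 36.
Step 2. [(((x - 4) + 1) - 6)^2 = 36] 36 ≥ 0, LHS is (·)² — take ±√. So sqrt: ((x - 4) + 1) - 6 = 6 or -6.
Step 3. [((x - 4) + 1) - 6 = 6 or -6] the outer -6 inverts by adding 6, so sub: (x - 4) + 1 = 12 or 0.
Step 4. [(x - 4) + 1 = 12 or 0] the outer +1 inverts by subtracting 1 ⇒ sub: x - 4 = 11 or -1.
Step 5. [x - 4 = 11 or -1] add 4: x sits inside (… - 4) ⇒ sub: x = 15 or 3.

Answer: x ∈ {3, 15}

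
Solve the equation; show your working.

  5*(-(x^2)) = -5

Step 1. [5*(-(x^2)) = -5] divide by the outer 5. So div: -(x^2) = -1.
Step 2. [-(x^2) = -1] leading − — multiply by −1 ⇒ neg: x^2 = 1.
Step 3. [x^2 = 1] √ both sides: 1 ≥ 0 gives two branches, so sqrt: x = 1 or -1.

Answer: x ∈ {-1, 1}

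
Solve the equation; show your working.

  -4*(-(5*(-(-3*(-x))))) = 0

Step 1. [-4*(-(5*(-(-3*(-x))))) = 0] LHS = -4·(…); ÷-4 both sides. So div: -(5*(-(-3*(-x)))) = 0.
Step 2. [-(5*(-(-3*(-x)))) = 0] leading − — multiply by −1. So neg: 5*(-(-3*(-x))) = 0.
Step 3. [5*(-(-3*(-x))) = 0] leading coefficient 5: divide by 5 ⇒ div: -(-3*(-x)) = 0.
Step 4. [-(-3*(-x)) = 0] flip signs both sides, so neg: -3*(-x) = 0.
Step 5. [-3*(-x) = 0] -3·(inner) — divide through by -3 ⇒ div: -x = 0.
Step 6. [-x = 0] leading − — multiply by −1 ⇒ neg: x = 0.

Answer: x ∈ {0}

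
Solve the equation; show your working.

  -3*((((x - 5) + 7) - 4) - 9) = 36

Step 1. [-3*((((x - 5) + 7) - 4) - 9) = 36] -3·(inner) — divide through by -3, so div: (((x - 5) + 7) - 4) - 9 = -12.
Step 2. [(((x - 5) + 7) - 4) - 9 = -12] add 9: x sits inside (… - 9), so sub: ((x - 5) + 7) - 4 = -3.
Step 3. [((x - 5) + 7) - 4 = -3] peel the -4: add 4 from each side ⇒ sub: (x - 5) + 7 = 1.
Step 4. [(x - 5) + 7 = 1] +7 is outermost — subtract 7 both sides. So sub: x - 5 = -6.
Step 5. [x - 5 = -6] the outer -5 inverts by adding 5 ⇒ sub: x = -1.

Answer: x ∈ {-1}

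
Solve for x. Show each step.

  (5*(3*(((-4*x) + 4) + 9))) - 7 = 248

Step 1. [(5*(3*(((-4*x) + 4) + 9))) - 7 = 248] 7 comes off first (add 7). So sub: 5*(3*(((-4*x) + 4) + 9)) = 255.
Step 2. [5*(3*(((-4*x) + 4) + 9)) = 255] leading coefficient 5: divide by 5. So div: 3*(((-4*x) + 4) + 9) = 51.
Step 3. [3*(((-4*x) + 4) + 9) = 51] 3·(inner) — divide through by 3, so div: ((-4*x) + 4) + 9 = 17.
Step 4. [((-4*x) + 4) + 9 = 17] peel the +9: subtract 9 from each side, so sub: (-4*x) + 4 = 8.
Step 5. [(-4*x) + 4 = 8] common factor -4 (LHS and 8) — divide through. So factor: x - 1 = -2.
Step 6. [x - 1 = -2] peel the -1: add 1 from each side ⇒ sub: x = -1.

Answer: x ∈ {-1}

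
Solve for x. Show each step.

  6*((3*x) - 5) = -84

Step 1. [6*((3*x) - 5) = -84] 6 out front; divide by 6 ⇒ div: (3*x) - 5 = -14.
Step 2. [(3*x) - 5 = -14] the outer -5 inverts by adding 5 ⇒ sub: 3*x = -9.
Step 3. [3*x = -9] divide by the outer 3. So div: x = -3.

Answer: x ∈ {-3}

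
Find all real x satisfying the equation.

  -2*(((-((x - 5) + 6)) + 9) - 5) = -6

Step 1. [-2*(((-((x - 5) + 6)) + 9) - 5) = -6] -2·(inner) — divide through by -2, so div: ((-((x - 5) + 6)) + 9) - 5 = 3.
Step 2. [((-((x - 5) + 6)) + 9) - 5 = 3] the outer -5 inverts by adding 5 ⇒ sub: (-((x - 5) + 6)) + 9 = 8.
Step 3. [(-((x - 5) + 6)) + 9 = 8] +9 is outermost — subtract 9 both sides. So sub: -((x - 5) + 6) = -1.
Step 4. [-((x - 5) + 6) = -1] LHS negated; negate both sides. So neg: (x - 5) + 6 = 1.
Step 5. [(x - 5) + 6 = 1] subtract 6: x sits inside (… + 6). So sub: x - 5 = -5.
Step 6. [x - 5 = -5] 5 comes off first (add 5) ⇒ sub: x = 0.

Answer: x ∈ {0}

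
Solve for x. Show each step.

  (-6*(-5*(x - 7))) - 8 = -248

Step 1. [(-6*(-5*(x - 7))) - 8 = -248] peel the -8: add 8 from each side, so sub: -6*(-5*(x - 7)) = -240.
Step 2. [-6*(-5*(x - 7)) = -240] -6·(inner) — divide through by -6, so div: -5*(x - 7) = 40.
Step 3. [-5*(x - 7) = 40] -5 out front; divide by -5. So div: x - 7 = -8.
Step 4. [x - 7 = -8] the outer -7 inverts by adding 7, so sub: x = -1.

Answer: x ∈ {-1}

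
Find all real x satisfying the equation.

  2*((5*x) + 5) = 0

Step 1. [2*((5*x) + 5) = 0] leading coefficient 2: divide by 2. So div: (5*x) + 5 = 0.
Step 2. [(5*x) + 5 = 0] subtract 5: x sits inside (… + 5). So sub: 5*x = -5.
Step 3. [5*x = -5] 5 out front; divide by 5 ⇒ div: x = -1.

Answer: x ∈ {-1}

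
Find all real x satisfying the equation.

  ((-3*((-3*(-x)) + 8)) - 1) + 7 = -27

Step 1. [((-3*((-3*(-x)) + 8)) - 1) + 7 = -27] the outer +7 inverts by subtracting 7 ⇒ sub: (-3*((-3*(-x)) + 8)) - 1 = -34.
Step 2. [(-3*((-3*(-x)) + 8)) - 1 = -34] peel the -1: add 1 from each side. So sub: -3*((-3*(-x)) + 8) = -33.
Step 3. [-3*((-3*(-x)) + 8) = -33] -3·(inner) — divide through by -3, so div: (-3*(-x)) + 8 = 11.
Step 4. [(-3*(-x)) + 8 = 11] the outer +8 inverts by subtracting 8 ⇒ sub: -3*(-x) = 3.
Step 5. [-3*(-x) = 3] leading coefficient -3: divide by -3, so div: -x = -1.
Step 6. [-x = -1] flip signs both sides. So neg: x = 1.

Answer: x ∈ {1}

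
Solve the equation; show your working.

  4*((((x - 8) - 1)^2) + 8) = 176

Step 1. [4*((((x - 8) - 1)^2) + 8) = 176] leading coefficient 4: divide by 4 ⇒ div: (((x - 8) - 1)^2) + 8 = 44.
Step 2. [(((x - 8) - 1)^2) + 8 = 44] subtract 8: x sits inside (… + 8), so sub: ((x - 8) - 1)^2 = 36.
Step 3. [((x - 8) - 1)^2 = 36] LHS squared, RHS 36 ≥ 0: apply √ (±) ⇒ sqrt: (x - 8) - 1 = 6 or -6.
Step 4. [(x - 8) - 1 = 6 or -6] -1 is outermost — add 1 both sides. So sub: x - 8 = 7 or -5.
Step 5. [x - 8 = 7 or -5] -8 is outermost — add 8 both sides ⇒ sub: x = 15 or 3.

Answer: x ∈ {3, 15}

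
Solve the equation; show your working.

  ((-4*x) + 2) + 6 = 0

Step 1. [((-4*x) + 2) + 6 = 0] +6 is outermost — subtract 6 both sides. So sub: (-4*x) + 2 = -6.
Step 2. [(-4*x) + 2 = -6] subtract 2: x sits inside (… + 2) ⇒ sub: -4*x = -8.
Step 3. [-4*x = -8] leading coefficient -4: divide by -4 ⇒ div: x = 2.

Answer: x ∈ {2}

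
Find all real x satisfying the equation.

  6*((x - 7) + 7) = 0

Step 1. [6*((x - 7) + 7) = 0] 6·(inner) — divide through by 6, so div: (x - 7) + 7 = 0.
Step 2. [(x - 7) + 7 = 0] +7 is outermost — subtract 7 both sides ⇒ sub: x - 7 = -7.
Step 3. [x - 7 = -7] add 7: x sits inside (… - 7) ⇒ sub: x = 0.

Answer: x ∈ {0}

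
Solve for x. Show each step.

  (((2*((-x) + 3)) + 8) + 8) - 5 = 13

Step 1. [(((2*((-x) + 3)) + 8) + 8) - 5 = 13] -5 is outermost — add 5 both sides ⇒ sub: ((2*((-x) + 3)) + 8) + 8 = 18.
Step 2. [((2*((-x) + 3)) + 8) + 8 = 18] +8 is outermost — subtract 8 both sides. So sub: (2*((-x) + 3)) + 8 = 10.
Step 3. [(2*((-x) + 3)) + 8 = 10] 2 | LHS and 2 | 10: pull 2 out ⇒ factor: ((-x) + 3) + 4 = 5.
Step 4. [((-x) + 3) + 4 = 5] subtract 4: x sits inside (… + 4). So sub: (-x) + 3 = 1.
Step 5. [(-x) + 3 = 1] +3 is outermost — subtract 3 both sides, so sub: -x = -2.
Step 6. [-x = -2] flip signs both sides ⇒ neg: x = 2.

Answer: x ∈ {2}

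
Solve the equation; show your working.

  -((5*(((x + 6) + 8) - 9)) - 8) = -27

Step 1. [-((5*(((x + 6) + 8) - 9)) - 8) = -27] flip signs both sides, so neg: (5*(((x + 6) + 8) - 9)) - 8 = 27.
Step 2. [(5*(((x + 6) + 8) - 9)) - 8 = 27] peel the -8: add 8 from each side ⇒ sub: 5*(((x + 6) + 8) - 9) = 35.
Step 3. [5*(((x + 6) + 8) - 9) = 35] divide by the outer 5. So div: ((x + 6) + 8) - 9 = 7.
Step 4. [((x + 6) + 8) - 9 = 7] add 9: x sits inside (… - 9), so sub: (x + 6) + 8 = 16.
Step 5. [(x + 6) + 8 = 16] peel the +8: subtract 8 from each side. So sub: x + 6 = 8.
Step 6. [x + 6 = 8] subtract 6: x sits inside (… + 6). So sub: x = 2.

Answer: x ∈ {2}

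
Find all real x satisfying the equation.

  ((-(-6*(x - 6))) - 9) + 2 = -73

Step 1. [((-(-6*(x - 6))) - 9) + 2 = -73] peel the +2: subtract 2 from each side ⇒ sub: (-(-6*(x - 6))) - 9 = -75.
Step 2. [(-(-6*(x - 6))) - 9 = -75] -9 is outermost — add 9 both sides ⇒ sub: -(-6*(x - 6)) = -66.
Step 3. [-(-6*(x - 6)) = -66] LHS negated; negate both sides, so neg: -6*(x - 6) = 66.
Step 4. [-6*(x - 6) = 66] divide by the outer -6. So div: x - 6 = -11.
Step 5. [x - 6 = -11] add 6: x sits inside (… - 6), so sub: x = -5.

Answer: x ∈ {-5}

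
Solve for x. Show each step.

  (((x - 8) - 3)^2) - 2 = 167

Step 1. [(((x - 8) - 3)^2) - 2 = 167] add 2: x sits inside (… - 2), so sub: ((x - 8) - 3)^2 = 169.
Step 2. [((x - 8) - 3)^2 = 169] LHS squared, RHS 169 ≥ 0: apply √ (±) ⇒ sqrt: (x - 8) - 3 = 13 or -13.
Step 3. [(x - 8) - 3 = 13 or -13] the outer -3 inverts by adding 3, so sub: x - 8 = 16 or -10.
Step 4. [x - 8 = 16 or -10] -8 is outermost — add 8 both sides. So sub: x = 24 or -2.

Answer: x ∈ {-2, 24}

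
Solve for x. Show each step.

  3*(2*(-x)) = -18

Step 1. [3*(2*(-x)) = -18] 3 out front; divide by 3. So div: 2*(-x) = -6.
Step 2. [2*(-x) = -6] 2 out front; divide by 2 ⇒ div: -x = -3.
Step 3. [-x = -3] leading − — multiply by −1. So neg: x = 3.

Answer: x ∈ {3}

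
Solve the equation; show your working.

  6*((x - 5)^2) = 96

Step 1. [6*((x - 5)^2) = 96] 6·(inner) — divide through by 6 ⇒ div: (x - 5)^2 = 16.
Step 2. [(x - 5)^2 = 16] √ both sides: 16 ≥ 0 gives two branches ⇒ sqrt: x - 5 = 4 or -4.
Step 3. [x - 5 = 4 or -4] -5 is outermost — add 5 both sides, so sub: x = 9 or 1.

Answer: x ∈ {1, 9}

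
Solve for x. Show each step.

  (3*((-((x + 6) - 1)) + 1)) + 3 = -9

Step 1. [(3*((-((x + 6) - 1)) + 1)) + 3 = -9] +3 is outermost — subtract 3 both sides. So sub: 3*((-((x + 6) - 1)) + 1) = -12.
Step 2. [3*((-((x + 6) - 1)) + 1) = -12] 3·(inner) — divide through by 3, so div: (-((x + 6) - 1)) + 1 = -4.
Step 3. [(-((x + 6) - 1)) + 1 = -4] +1 is outermost — subtract 1 both sides, so sub: -((x + 6) - 1) = -5.
Step 4. [-((x + 6) - 1) = -5] LHS negated; negate both sides ⇒ neg: (x + 6) - 1 = 5.
Step 5. [(x + 6) - 1 = 5] 1 comes off first (add 1). So sub: x + 6 = 6.
Step 6. [x + 6 = 6] subtract 6: x sits inside (… + 6), so sub: x = 0.

Answer: x ∈ {0}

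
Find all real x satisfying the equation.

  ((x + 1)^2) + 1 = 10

Step 1. [((x + 1)^2) + 1 = 10] peel the +1: subtract 1 from each side ⇒ sub: (x + 1)^2 = 9.
Step 2. [(x + 1)^2 = 9] √ both sides: 9 ≥ 0 gives two branches ⇒ sqrt: x + 1 = 3 or -3.
Step 3. [x + 1 = 3 or -3] 1 comes off first (subtract 1). So sub: x = 2 or -4.

Answer: x ∈ {-4, 2}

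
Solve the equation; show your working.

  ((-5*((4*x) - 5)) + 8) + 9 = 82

Step 1. [((-5*((4*x) - 5)) + 8) + 9 = 82] the outer +9 inverts by subtracting 9. So sub: (-5*((4*x) - 5)) + 8 = 73.
Step 2. [(-5*((4*x) - 5)) + 8 = 73] the outer +8 inverts by subtracting 8. So sub: -5*((4*x) - 5) = 65.
Step 3. [-5*((4*x) - 5) = 65] LHS = -5·(…); ÷-5 both sides, so div: (4*x) - 5 = -13.
Step 4. [(4*x) - 5 = -13] 5 comes off first (add 5), so sub: 4*x = -8.
Step 5. [4*x = -8] 4 out front; divide by 4 ⇒ div: x = -2.

Answer: x ∈ {-2}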